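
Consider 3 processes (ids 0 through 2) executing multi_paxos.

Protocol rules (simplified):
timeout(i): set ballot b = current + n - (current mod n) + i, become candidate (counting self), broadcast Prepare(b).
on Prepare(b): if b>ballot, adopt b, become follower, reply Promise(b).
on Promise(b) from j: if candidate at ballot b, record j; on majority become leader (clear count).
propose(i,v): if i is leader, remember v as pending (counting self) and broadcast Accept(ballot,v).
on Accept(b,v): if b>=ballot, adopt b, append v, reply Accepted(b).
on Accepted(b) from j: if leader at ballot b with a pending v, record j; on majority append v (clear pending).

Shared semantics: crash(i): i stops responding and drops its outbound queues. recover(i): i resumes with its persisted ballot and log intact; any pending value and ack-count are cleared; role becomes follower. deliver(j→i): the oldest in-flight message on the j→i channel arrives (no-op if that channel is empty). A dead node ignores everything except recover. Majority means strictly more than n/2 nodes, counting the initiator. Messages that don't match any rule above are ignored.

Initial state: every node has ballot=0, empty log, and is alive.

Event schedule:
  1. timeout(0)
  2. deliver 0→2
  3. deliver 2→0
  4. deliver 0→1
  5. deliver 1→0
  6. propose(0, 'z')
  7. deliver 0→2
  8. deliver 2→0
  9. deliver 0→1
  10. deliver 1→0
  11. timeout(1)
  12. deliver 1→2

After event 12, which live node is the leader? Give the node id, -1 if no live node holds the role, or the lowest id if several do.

0

step 1 timeout(0): 0={cand,b=3,log=-}
step 2 deliver 0→2: 2={foll,b=3,log=-}
step 3 deliver 2→0: 0={lead,b=3,log=-}
step 4 deliver 0→1: 1={foll,b=3,log=-}
step 5 deliver 1→0: —
step 6 propose(0,'z'): —
step 7 deliver 0→2: 2={foll,b=3,log=z}
step 8 deliver 2→0: 0={lead,b=3,log=z}
step 9 deliver 0→1: 1={foll,b=3,log=z}
step 10 deliver 1→0: —
step 11 timeout(1): 1={cand,b=7,log=z}
step 12 deliver 1→2: 2={foll,b=7,log=z}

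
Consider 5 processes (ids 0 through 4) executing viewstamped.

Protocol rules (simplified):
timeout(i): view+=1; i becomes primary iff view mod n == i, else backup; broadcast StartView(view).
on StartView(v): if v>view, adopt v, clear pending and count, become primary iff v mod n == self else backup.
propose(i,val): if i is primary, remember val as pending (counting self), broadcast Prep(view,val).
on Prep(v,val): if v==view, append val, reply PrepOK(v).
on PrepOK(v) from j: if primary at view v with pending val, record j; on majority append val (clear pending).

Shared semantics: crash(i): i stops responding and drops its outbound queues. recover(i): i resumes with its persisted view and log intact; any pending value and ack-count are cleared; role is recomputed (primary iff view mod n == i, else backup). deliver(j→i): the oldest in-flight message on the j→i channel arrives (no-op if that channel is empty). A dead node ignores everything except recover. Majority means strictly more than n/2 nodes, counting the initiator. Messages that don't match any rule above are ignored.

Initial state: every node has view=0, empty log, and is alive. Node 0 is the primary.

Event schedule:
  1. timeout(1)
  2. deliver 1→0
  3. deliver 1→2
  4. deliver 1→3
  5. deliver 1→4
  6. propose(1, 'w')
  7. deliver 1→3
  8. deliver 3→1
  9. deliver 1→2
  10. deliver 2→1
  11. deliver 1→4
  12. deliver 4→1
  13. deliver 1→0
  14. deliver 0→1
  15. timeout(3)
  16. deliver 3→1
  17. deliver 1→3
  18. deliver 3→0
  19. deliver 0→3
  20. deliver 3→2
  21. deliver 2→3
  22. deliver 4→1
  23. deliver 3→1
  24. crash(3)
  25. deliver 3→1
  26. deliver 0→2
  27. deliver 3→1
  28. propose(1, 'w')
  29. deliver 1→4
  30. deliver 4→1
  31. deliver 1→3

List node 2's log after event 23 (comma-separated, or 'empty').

w

1. timeout(1):  <1:prim v1 ->
2. deliver 1→0:  <0:back v1 ->
3. deliver 1→2:  <2:back v1 ->
4. deliver 1→3:  <3:back v1 ->
5. deliver 1→4:  <4:back v1 ->
6. propose(1,'w'):  nop
7. deliver 1→3:  <3:back v1 w>
8. deliver 3→1:  nop
9. deliver 1→2:  <2:back v1 w>
10. deliver 2→1:  <1:prim v1 w>
11. deliver 1→4:  <4:back v1 w>
12. deliver 4→1:  nop
13. deliver 1→0:  <0:back v1 w>
14. deliver 0→1:  nop
15. timeout(3):  <3:back v2 w>
16. deliver 3→1:  <1:back v2 w>
17. deliver 1→3:  nop
18. deliver 3→0:  <0:back v2 w>
19. deliver 0→3:  nop
20. deliver 3→2:  <2:prim v2 w>
21. deliver 2→3:  nop
22. deliver 4→1:  nop
23. deliver 3→1:  nop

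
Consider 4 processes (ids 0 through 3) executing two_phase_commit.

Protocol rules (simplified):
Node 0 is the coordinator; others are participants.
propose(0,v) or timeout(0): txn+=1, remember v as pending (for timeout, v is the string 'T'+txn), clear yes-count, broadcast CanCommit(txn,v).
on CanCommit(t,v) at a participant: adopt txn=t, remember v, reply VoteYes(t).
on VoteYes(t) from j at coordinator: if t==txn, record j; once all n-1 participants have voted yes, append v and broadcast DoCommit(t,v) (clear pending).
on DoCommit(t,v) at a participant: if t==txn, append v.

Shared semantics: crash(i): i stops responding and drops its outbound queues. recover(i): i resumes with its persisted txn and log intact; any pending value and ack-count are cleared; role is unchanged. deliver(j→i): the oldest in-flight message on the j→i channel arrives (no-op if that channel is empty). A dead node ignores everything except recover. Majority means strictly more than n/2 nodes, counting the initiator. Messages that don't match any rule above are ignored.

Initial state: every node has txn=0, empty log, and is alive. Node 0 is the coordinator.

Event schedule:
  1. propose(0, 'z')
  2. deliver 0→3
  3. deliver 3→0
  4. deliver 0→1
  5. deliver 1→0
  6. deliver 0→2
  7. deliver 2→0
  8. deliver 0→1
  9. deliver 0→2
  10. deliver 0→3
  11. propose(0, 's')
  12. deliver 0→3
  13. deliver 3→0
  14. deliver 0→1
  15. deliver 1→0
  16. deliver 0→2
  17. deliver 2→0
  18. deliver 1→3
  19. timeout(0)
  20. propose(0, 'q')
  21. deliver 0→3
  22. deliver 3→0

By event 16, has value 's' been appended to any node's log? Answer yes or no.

no

after 1 — propose(0,'z'): n0:coor/t1/[-]
after 2 — deliver 0→3: n3:part/t1/[-]
after 3 — deliver 3→0: ·
after 4 — deliver 0→1: n1:part/t1/[-]
after 5 — deliver 1→0: ·
after 6 — deliver 0→2: n2:part/t1/[-]
after 7 — deliver 2→0: n0:coor/t1/[z]
after 8 — deliver 0→1: n1:part/t1/[z]
after 9 — deliver 0→2: n2:part/t1/[z]
after 10 — deliver 0→3: n3:part/t1/[z]
after 11 — propose(0,'s'): n0:coor/t2/[z]
after 12 — deliver 0→3: n3:part/t2/[z]
after 13 — deliver 3→0: ·
after 14 — deliver 0→1: n1:part/t2/[z]
after 15 — deliver 1→0: ·
after 16 — deliver 0→2: n2:part/t2/[z]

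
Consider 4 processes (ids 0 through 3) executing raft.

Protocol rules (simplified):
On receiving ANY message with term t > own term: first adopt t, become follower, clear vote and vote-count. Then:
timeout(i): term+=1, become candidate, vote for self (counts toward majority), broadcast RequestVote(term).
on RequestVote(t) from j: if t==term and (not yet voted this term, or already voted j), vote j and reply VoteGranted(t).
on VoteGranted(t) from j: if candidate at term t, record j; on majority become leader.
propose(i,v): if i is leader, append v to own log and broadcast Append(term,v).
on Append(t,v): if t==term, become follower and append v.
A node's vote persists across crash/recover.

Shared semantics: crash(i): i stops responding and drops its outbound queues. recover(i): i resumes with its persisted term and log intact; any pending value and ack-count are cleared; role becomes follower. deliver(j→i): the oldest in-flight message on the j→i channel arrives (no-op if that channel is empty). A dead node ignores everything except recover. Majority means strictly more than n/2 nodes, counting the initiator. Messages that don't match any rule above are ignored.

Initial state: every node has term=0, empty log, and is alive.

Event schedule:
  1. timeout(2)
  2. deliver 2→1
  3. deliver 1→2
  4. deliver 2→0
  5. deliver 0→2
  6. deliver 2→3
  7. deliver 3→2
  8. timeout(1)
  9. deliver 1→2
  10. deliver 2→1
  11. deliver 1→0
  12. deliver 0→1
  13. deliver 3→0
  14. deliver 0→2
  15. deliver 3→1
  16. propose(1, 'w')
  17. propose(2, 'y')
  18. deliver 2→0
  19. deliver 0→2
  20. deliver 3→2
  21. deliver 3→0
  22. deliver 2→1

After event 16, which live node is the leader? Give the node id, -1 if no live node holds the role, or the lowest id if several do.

1

1. timeout(2):  <2:cand t1 ->
2. deliver 2→1:  <1:foll t1 ->
3. deliver 1→2:  nop
4. deliver 2→0:  <0:foll t1 ->
5. deliver 0→2:  <2:lead t1 ->
6. deliver 2→3:  <3:foll t1 ->
7. deliver 3→2:  nop
8. timeout(1):  <1:cand t2 ->
9. deliver 1→2:  <2:foll t2 ->
10. deliver 2→1:  nop
11. deliver 1→0:  <0:foll t2 ->
12. deliver 0→1:  <1:lead t2 ->
13. deliver 3→0:  nop
14. deliver 0→2:  nop
15. deliver 3→1:  nop
16. propose(1,'w'):  <1:lead t2 w>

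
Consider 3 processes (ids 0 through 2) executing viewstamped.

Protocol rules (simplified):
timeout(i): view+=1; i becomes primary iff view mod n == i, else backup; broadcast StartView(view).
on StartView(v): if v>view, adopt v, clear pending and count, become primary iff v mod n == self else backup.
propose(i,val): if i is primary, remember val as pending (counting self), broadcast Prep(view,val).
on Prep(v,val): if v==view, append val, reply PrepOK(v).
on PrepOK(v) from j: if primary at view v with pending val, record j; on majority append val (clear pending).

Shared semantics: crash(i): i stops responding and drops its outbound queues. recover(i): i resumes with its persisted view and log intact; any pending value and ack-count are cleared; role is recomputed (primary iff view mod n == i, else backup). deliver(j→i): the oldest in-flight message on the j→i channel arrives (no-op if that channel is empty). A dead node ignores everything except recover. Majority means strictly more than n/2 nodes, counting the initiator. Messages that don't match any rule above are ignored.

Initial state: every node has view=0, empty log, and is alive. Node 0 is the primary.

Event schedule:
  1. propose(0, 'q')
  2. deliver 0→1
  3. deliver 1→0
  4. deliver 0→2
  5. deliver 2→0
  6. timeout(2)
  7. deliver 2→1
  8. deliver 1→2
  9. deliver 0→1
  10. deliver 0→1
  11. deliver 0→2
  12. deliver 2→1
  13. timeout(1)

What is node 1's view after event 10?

1

1. propose(0,'q'):  nop
2. deliver 0→1:  <1:back v0 q>
3. deliver 1→0:  <0:prim v0 q>
4. deliver 0→2:  <2:back v0 q>
5. deliver 2→0:  nop
6. timeout(2):  <2:back v1 q>
7. deliver 2→1:  <1:prim v1 q>
8. deliver 1→2:  nop
9. deliver 0→1:  nop
10. deliver 0→1:  nop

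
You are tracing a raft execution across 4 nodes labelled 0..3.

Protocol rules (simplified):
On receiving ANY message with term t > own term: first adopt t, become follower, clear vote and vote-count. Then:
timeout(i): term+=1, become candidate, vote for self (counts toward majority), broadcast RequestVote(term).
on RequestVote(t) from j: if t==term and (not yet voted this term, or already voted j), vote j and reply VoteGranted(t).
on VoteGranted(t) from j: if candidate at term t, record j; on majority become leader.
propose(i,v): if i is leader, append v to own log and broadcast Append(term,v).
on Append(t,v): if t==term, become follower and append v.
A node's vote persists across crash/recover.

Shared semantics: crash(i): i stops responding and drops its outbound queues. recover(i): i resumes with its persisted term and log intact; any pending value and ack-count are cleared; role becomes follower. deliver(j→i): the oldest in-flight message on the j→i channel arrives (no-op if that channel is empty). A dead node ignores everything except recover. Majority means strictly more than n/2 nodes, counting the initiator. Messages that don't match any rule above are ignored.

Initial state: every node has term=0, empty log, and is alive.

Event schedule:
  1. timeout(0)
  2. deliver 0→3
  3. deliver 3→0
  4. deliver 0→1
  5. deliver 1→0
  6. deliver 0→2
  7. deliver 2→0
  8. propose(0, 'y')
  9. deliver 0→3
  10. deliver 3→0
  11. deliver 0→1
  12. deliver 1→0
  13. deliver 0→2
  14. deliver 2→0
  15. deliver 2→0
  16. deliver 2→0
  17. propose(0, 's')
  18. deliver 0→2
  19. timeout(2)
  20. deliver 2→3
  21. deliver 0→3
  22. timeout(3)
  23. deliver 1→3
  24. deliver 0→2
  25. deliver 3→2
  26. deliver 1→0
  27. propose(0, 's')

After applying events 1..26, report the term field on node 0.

1. timeout(0):  <0:cand t1 ->
2. deliver 0→3:  <3:foll t1 ->
3. deliver 3→0:  nop
4. deliver 0→1:  <1:foll t1 ->
5. deliver 1→0:  <0:lead t1 ->
6. deliver 0→2:  <2:foll t1 ->
7. deliver 2→0:  nop
8. propose(0,'y'):  <0:lead t1 y>
9. deliver 0→3:  <3:foll t1 y>
10. deliver 3→0:  nop
11. deliver 0→1:  <1:foll t1 y>
12. deliver 1→0:  nop
13. deliver 0→2:  <2:foll t1 y>
14. deliver 2→0:  nop
15. deliver 2→0:  nop
16. deliver 2→0:  nop
17. propose(0,'s'):  <0:lead t1 y,s>
18. deliver 0→2:  <2:foll t1 y,s>
19. timeout(2):  <2:cand t2 y,s>
20. deliver 2→3:  <3:foll t2 y>
21. deliver 0→3:  nop
22. timeout(3):  <3:cand t3 y>
23. deliver 1→3:  nop
24. deliver 0→2:  nop
25. deliver 3→2:  nop
26. deliver 1→0:  nop

1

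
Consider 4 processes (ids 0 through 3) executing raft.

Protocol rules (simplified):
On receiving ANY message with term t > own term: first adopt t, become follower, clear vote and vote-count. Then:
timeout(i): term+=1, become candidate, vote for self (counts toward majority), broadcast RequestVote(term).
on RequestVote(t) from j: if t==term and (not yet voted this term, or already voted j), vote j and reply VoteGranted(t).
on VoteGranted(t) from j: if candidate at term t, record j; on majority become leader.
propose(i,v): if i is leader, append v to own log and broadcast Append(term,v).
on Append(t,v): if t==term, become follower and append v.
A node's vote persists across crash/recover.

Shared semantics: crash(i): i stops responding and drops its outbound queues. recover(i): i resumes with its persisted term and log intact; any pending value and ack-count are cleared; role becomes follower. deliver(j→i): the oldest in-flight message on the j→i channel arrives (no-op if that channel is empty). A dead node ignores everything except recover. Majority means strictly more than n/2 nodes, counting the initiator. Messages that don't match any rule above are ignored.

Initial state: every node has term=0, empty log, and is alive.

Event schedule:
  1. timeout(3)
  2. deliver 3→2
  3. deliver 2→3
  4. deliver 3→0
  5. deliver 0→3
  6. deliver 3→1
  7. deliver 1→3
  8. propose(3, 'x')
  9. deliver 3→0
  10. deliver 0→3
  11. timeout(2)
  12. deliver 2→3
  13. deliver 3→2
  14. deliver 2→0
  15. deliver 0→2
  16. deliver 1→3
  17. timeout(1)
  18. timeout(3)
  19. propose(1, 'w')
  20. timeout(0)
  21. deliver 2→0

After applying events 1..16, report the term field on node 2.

2

1. timeout(3):  <3:cand t1 ->
2. deliver 3→2:  <2:foll t1 ->
3. deliver 2→3:  nop
4. deliver 3→0:  <0:foll t1 ->
5. deliver 0→3:  <3:lead t1 ->
6. deliver 3→1:  <1:foll t1 ->
7. deliver 1→3:  nop
8. propose(3,'x'):  <3:lead t1 x>
9. deliver 3→0:  <0:foll t1 x>
10. deliver 0→3:  nop
11. timeout(2):  <2:cand t2 ->
12. deliver 2→3:  <3:foll t2 x>
13. deliver 3→2:  nop
14. deliver 2→0:  <0:foll t2 x>
15. deliver 0→2:  nop
16. deliver 1→3:  nop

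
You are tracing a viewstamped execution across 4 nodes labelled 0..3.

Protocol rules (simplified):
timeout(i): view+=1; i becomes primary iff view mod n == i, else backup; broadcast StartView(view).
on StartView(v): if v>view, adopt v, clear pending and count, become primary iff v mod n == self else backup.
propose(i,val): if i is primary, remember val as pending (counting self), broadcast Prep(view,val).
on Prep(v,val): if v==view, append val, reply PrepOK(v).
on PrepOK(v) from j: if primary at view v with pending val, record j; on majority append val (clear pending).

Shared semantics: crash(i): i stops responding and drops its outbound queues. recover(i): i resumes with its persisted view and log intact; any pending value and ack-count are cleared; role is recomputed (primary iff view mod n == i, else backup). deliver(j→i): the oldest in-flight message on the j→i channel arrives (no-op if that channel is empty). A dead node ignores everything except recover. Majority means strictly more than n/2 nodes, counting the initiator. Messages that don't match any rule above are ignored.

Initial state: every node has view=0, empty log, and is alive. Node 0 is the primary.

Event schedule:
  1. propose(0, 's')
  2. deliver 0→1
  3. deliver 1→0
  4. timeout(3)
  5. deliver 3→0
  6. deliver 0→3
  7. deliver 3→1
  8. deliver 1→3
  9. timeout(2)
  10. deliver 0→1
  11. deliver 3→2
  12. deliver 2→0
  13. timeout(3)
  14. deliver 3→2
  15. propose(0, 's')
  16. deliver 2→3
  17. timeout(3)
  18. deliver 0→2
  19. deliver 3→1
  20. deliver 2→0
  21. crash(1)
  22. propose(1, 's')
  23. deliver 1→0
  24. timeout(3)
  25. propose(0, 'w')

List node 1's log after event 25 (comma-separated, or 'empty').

e1 propose(0,'s'): ·
e2 deliver 0→1: 1[back,v=0,s]
e3 deliver 1→0: ·
e4 timeout(3): 3[back,v=1,-]
e5 deliver 3→0: 0[back,v=1,-]
e6 deliver 0→3: ·
e7 deliver 3→1: 1[prim,v=1,s]
e8 deliver 1→3: ·
e9 timeout(2): 2[back,v=1,-]
e10 deliver 0→1: ·
e11 deliver 3→2: ·
e12 deliver 2→0: ·
e13 timeout(3): 3[back,v=2,-]
e14 deliver 3→2: 2[prim,v=2,-]
e15 propose(0,'s'): ·
e16 deliver 2→3: ·
e17 timeout(3): 3[prim,v=3,-]
e18 deliver 0→2: ·
e19 deliver 3→1: 1[back,v=2,s]
e20 deliver 2→0: ·
e21 crash(1): 1[✗back,v=2,s]
e22 propose(1,'s'): ·
e23 deliver 1→0: ·
e24 timeout(3): 3[back,v=4,-]
e25 propose(0,'w'): ·

s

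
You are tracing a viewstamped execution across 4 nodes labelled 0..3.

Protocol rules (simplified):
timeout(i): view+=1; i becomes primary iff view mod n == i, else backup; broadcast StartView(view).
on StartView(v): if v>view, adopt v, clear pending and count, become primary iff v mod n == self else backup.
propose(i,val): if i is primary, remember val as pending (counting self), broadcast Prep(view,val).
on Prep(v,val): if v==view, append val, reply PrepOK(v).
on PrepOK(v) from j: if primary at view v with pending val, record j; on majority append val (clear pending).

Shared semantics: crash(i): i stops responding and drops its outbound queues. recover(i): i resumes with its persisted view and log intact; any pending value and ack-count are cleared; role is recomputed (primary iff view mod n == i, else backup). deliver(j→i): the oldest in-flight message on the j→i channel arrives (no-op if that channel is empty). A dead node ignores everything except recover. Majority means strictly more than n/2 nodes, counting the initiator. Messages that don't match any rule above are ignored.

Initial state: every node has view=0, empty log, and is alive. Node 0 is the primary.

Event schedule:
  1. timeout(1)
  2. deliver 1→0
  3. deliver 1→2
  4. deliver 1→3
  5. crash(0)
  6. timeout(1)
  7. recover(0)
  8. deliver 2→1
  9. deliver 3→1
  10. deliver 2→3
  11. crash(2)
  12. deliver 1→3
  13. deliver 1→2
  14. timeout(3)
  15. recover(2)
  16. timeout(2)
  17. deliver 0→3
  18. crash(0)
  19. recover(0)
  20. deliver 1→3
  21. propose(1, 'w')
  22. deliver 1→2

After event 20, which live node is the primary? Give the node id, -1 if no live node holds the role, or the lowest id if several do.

2

e1 timeout(1): 1[prim,v=1,-]
e2 deliver 1→0: 0[back,v=1,-]
e3 deliver 1→2: 2[back,v=1,-]
e4 deliver 1→3: 3[back,v=1,-]
e5 crash(0): 0[✗back,v=1,-]
e6 timeout(1): 1[back,v=2,-]
e7 recover(0): 0[back,v=1,-]
e8 deliver 2→1: ·
e9 deliver 3→1: ·
e10 deliver 2→3: ·
e11 crash(2): 2[✗back,v=1,-]
e12 deliver 1→3: 3[back,v=2,-]
e13 deliver 1→2: ·
e14 timeout(3): 3[prim,v=3,-]
e15 recover(2): 2[back,v=1,-]
e16 timeout(2): 2[prim,v=2,-]
e17 deliver 0→3: ·
e18 crash(0): 0[✗back,v=1,-]
e19 recover(0): 0[back,v=1,-]
e20 deliver 1→3: ·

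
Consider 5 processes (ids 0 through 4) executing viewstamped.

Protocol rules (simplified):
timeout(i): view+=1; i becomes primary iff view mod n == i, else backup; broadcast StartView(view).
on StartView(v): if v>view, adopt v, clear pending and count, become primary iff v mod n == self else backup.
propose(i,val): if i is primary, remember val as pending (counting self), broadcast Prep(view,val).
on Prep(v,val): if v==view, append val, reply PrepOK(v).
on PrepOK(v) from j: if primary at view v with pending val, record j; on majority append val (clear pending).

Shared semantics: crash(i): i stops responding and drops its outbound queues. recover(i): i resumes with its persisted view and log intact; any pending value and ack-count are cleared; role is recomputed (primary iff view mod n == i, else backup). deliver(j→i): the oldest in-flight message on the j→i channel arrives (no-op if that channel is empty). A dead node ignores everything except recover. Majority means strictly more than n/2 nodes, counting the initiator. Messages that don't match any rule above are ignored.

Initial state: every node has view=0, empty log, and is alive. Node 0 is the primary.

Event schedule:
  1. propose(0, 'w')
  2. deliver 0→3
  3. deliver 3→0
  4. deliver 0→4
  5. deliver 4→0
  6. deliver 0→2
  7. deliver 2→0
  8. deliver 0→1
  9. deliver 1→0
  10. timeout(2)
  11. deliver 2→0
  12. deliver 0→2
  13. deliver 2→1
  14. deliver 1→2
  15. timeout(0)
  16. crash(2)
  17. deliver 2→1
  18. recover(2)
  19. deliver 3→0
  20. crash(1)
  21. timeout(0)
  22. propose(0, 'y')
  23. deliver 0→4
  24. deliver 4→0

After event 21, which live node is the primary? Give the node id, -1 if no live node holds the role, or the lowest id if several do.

step 1 propose(0,'w'): —
step 2 deliver 0→3: 3={back,v=0,log=w}
step 3 deliver 3→0: —
step 4 deliver 0→4: 4={back,v=0,log=w}
step 5 deliver 4→0: 0={prim,v=0,log=w}
step 6 deliver 0→2: 2={back,v=0,log=w}
step 7 deliver 2→0: —
step 8 deliver 0→1: 1={back,v=0,log=w}
step 9 deliver 1→0: —
step 10 timeout(2): 2={back,v=1,log=w}
step 11 deliver 2→0: 0={back,v=1,log=w}
step 12 deliver 0→2: —
step 13 deliver 2→1: 1={prim,v=1,log=w}
step 14 deliver 1→2: —
step 15 timeout(0): 0={back,v=2,log=w}
step 16 crash(2): 2={✗back,v=1,log=w}
step 17 deliver 2→1: —
step 18 recover(2): 2={back,v=1,log=w}
step 19 deliver 3→0: —
step 20 crash(1): 1={✗prim,v=1,log=w}
step 21 timeout(0): 0={back,v=3,log=w}

-1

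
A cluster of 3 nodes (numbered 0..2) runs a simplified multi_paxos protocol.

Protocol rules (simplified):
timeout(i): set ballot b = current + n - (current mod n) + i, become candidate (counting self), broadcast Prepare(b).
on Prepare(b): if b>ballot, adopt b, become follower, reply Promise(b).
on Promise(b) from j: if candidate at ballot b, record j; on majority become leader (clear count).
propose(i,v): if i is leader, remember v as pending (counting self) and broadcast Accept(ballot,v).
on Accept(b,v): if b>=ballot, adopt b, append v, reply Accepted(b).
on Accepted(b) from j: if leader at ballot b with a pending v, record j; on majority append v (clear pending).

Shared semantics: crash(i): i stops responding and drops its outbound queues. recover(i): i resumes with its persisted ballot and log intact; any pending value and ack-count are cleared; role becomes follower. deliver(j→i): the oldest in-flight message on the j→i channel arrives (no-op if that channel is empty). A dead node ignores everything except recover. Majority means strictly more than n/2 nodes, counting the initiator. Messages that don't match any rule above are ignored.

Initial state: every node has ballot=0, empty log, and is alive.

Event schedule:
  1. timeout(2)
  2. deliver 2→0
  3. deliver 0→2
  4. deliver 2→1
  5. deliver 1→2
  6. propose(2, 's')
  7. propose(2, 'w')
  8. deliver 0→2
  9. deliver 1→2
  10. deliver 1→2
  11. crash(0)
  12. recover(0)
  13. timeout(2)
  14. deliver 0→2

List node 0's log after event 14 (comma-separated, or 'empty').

empty

e1 timeout(2): 2[cand,b=5,-]
e2 deliver 2→0: 0[foll,b=5,-]
e3 deliver 0→2: 2[lead,b=5,-]
e4 deliver 2→1: 1[foll,b=5,-]
e5 deliver 1→2: ·
e6 propose(2,'s'): ·
e7 propose(2,'w'): ·
e8 deliver 0→2: ·
e9 deliver 1→2: ·
e10 deliver 1→2: ·
e11 crash(0): 0[✗foll,b=5,-]
e12 recover(0): 0[foll,b=5,-]
e13 timeout(2): 2[cand,b=8,-]
e14 deliver 0→2: ·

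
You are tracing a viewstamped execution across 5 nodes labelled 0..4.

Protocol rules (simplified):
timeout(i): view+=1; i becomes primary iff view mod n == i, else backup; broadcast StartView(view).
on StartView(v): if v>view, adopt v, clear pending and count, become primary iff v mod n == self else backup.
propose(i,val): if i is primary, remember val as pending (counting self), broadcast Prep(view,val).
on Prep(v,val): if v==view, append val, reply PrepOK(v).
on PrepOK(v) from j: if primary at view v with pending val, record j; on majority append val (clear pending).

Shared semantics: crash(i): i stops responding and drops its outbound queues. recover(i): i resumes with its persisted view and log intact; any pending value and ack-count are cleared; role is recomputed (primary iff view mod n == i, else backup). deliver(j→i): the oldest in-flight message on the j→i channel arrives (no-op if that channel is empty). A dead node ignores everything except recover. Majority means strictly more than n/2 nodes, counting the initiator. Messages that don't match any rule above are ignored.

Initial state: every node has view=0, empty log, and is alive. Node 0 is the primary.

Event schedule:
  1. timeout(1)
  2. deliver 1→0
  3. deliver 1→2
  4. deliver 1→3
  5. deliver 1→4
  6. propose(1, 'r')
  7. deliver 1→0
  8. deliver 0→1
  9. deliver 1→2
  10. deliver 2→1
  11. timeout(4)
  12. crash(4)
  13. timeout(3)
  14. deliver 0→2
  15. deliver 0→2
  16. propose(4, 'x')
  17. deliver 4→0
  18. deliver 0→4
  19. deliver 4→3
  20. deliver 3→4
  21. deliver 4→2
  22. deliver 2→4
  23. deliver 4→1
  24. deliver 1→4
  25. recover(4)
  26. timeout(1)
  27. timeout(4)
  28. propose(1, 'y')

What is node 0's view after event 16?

[1] timeout(1) → N1(prim v1 [-])
[2] deliver 1→0 → N0(back v1 [-])
[3] deliver 1→2 → N2(back v1 [-])
[4] deliver 1→3 → N3(back v1 [-])
[5] deliver 1→4 → N4(back v1 [-])
[6] propose(1,'r') → ∅
[7] deliver 1→0 → N0(back v1 [r])
[8] deliver 0→1 → ∅
[9] deliver 1→2 → N2(back v1 [r])
[10] deliver 2→1 → N1(prim v1 [r])
[11] timeout(4) → N4(back v2 [-])
[12] crash(4) → N4(✗back v2 [-])
[13] timeout(3) → N3(back v2 [-])
[14] deliver 0→2 → ∅
[15] deliver 0→2 → ∅
[16] propose(4,'x') → ∅

1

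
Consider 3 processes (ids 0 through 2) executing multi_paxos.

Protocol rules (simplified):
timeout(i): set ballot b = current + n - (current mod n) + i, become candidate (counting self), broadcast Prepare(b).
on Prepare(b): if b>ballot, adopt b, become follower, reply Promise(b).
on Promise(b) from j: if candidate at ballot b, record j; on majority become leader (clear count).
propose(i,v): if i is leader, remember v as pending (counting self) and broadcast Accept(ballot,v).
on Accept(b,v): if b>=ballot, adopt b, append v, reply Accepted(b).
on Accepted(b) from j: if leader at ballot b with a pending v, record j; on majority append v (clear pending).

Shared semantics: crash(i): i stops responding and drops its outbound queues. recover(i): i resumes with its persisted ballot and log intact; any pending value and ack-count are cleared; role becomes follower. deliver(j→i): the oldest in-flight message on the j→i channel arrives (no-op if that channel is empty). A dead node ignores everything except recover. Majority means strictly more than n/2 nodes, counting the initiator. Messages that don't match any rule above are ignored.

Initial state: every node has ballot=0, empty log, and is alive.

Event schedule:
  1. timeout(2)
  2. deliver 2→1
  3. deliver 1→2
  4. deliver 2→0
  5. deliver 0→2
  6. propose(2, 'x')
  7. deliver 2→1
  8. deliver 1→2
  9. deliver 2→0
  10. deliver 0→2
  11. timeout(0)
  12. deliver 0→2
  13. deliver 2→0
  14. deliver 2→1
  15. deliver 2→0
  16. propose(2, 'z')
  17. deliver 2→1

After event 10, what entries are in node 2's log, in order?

1. timeout(2):  <2:cand b5 ->
2. deliver 2→1:  <1:foll b5 ->
3. deliver 1→2:  <2:lead b5 ->
4. deliver 2→0:  <0:foll b5 ->
5. deliver 0→2:  nop
6. propose(2,'x'):  nop
7. deliver 2→1:  <1:foll b5 x>
8. deliver 1→2:  <2:lead b5 x>
9. deliver 2→0:  <0:foll b5 x>
10. deliver 0→2:  nop

x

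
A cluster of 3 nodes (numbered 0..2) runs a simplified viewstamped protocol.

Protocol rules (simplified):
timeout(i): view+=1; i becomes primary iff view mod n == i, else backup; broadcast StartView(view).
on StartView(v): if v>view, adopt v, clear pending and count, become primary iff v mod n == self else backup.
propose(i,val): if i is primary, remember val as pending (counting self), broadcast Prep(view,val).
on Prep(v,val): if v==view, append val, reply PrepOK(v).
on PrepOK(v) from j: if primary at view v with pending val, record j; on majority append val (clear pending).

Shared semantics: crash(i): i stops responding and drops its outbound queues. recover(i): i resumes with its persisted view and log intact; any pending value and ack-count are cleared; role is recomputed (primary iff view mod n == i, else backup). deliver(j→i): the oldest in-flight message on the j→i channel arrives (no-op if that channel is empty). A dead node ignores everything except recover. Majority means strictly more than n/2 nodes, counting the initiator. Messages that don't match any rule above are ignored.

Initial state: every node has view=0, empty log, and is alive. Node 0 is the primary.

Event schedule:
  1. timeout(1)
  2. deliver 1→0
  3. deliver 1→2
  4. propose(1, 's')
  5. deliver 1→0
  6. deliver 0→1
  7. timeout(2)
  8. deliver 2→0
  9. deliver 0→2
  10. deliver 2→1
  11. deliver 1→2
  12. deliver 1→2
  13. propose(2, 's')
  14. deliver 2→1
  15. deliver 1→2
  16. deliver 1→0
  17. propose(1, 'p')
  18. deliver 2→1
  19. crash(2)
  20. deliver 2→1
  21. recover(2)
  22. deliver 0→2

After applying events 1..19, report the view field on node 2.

[1] timeout(1) → N1(prim v1 [-])
[2] deliver 1→0 → N0(back v1 [-])
[3] deliver 1→2 → N2(back v1 [-])
[4] propose(1,'s') → ∅
[5] deliver 1→0 → N0(back v1 [s])
[6] deliver 0→1 → N1(prim v1 [s])
[7] timeout(2) → N2(prim v2 [-])
[8] deliver 2→0 → N0(back v2 [s])
[9] deliver 0→2 → ∅
[10] deliver 2→1 → N1(back v2 [s])
[11] deliver 1→2 → ∅
[12] deliver 1→2 → ∅
[13] propose(2,'s') → ∅
[14] deliver 2→1 → N1(back v2 [s,s])
[15] deliver 1→2 → N2(prim v2 [s])
[16] deliver 1→0 → ∅
[17] propose(1,'p') → ∅
[18] deliver 2→1 → ∅
[19] crash(2) → N2(✗prim v2 [s])

2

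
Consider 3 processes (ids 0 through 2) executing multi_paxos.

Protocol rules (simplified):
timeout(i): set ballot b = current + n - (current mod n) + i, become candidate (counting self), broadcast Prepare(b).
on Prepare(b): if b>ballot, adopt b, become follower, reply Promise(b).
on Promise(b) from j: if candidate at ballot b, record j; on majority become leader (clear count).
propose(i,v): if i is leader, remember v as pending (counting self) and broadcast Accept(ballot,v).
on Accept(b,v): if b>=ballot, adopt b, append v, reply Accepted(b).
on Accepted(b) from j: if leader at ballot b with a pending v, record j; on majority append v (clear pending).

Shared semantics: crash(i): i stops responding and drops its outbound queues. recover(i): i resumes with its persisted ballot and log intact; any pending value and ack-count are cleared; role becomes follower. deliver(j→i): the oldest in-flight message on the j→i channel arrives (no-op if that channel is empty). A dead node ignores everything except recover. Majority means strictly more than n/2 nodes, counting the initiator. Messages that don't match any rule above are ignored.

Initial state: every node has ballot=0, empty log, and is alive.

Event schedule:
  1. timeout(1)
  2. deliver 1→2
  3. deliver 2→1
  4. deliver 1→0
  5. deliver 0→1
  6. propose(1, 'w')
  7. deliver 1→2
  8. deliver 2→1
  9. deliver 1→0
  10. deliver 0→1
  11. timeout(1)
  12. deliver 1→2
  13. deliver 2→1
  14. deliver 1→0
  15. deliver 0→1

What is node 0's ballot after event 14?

[1] timeout(1) → N1(cand b4 [-])
[2] deliver 1→2 → N2(foll b4 [-])
[3] deliver 2→1 → N1(lead b4 [-])
[4] deliver 1→0 → N0(foll b4 [-])
[5] deliver 0→1 → ∅
[6] propose(1,'w') → ∅
[7] deliver 1→2 → N2(foll b4 [w])
[8] deliver 2→1 → N1(lead b4 [w])
[9] deliver 1→0 → N0(foll b4 [w])
[10] deliver 0→1 → ∅
[11] timeout(1) → N1(cand b7 [w])
[12] deliver 1→2 → N2(foll b7 [w])
[13] deliver 2→1 → N1(lead b7 [w])
[14] deliver 1→0 → N0(foll b7 [w])

7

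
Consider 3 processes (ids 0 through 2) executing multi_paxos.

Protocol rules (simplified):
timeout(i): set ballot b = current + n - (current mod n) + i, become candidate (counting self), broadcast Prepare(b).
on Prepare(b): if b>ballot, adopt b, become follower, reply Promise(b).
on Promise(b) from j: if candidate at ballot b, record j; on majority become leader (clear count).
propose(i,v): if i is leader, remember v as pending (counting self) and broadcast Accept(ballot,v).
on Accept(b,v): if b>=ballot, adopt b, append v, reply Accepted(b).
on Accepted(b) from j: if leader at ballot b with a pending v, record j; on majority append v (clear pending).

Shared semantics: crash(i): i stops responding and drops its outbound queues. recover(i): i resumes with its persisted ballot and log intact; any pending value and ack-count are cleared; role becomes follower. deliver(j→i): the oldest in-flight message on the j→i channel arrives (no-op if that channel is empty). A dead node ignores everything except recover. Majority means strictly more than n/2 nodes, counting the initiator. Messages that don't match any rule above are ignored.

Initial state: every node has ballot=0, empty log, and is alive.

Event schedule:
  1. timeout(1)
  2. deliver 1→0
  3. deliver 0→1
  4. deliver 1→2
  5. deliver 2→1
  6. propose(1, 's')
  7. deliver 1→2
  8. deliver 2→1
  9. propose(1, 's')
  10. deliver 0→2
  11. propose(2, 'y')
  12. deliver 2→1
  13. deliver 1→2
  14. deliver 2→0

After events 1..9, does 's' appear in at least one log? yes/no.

step 1 timeout(1): 1={cand,b=4,log=-}
step 2 deliver 1→0: 0={foll,b=4,log=-}
step 3 deliver 0→1: 1={lead,b=4,log=-}
step 4 deliver 1→2: 2={foll,b=4,log=-}
step 5 deliver 2→1: —
step 6 propose(1,'s'): —
step 7 deliver 1→2: 2={foll,b=4,log=s}
step 8 deliver 2→1: 1={lead,b=4,log=s}
step 9 propose(1,'s'): —

yes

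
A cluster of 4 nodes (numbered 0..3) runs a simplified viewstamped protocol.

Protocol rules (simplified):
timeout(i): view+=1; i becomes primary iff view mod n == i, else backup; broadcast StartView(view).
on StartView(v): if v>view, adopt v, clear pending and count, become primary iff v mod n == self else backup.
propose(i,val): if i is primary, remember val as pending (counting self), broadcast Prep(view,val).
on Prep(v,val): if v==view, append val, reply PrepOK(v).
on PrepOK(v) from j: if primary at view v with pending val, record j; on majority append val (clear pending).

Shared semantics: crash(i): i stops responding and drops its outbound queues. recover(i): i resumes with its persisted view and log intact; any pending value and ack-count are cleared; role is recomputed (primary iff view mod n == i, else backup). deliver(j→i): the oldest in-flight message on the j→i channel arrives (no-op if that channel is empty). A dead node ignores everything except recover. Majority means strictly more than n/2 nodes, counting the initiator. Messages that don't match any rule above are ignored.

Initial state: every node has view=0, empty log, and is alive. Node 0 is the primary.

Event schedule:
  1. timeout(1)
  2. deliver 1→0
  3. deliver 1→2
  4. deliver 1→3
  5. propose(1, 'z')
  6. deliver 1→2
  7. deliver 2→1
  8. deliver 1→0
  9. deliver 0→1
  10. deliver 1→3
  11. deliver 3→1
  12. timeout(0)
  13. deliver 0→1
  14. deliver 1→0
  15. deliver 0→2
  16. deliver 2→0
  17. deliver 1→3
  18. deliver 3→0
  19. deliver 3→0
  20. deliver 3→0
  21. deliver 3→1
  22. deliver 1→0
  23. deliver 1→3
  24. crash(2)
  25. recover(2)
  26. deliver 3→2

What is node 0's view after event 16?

e1 timeout(1): 1[prim,v=1,-]
e2 deliver 1→0: 0[back,v=1,-]
e3 deliver 1→2: 2[back,v=1,-]
e4 deliver 1→3: 3[back,v=1,-]
e5 propose(1,'z'): ·
e6 deliver 1→2: 2[back,v=1,z]
e7 deliver 2→1: ·
e8 deliver 1→0: 0[back,v=1,z]
e9 deliver 0→1: 1[prim,v=1,z]
e10 deliver 1→3: 3[back,v=1,z]
e11 deliver 3→1: ·
e12 timeout(0): 0[back,v=2,z]
e13 deliver 0→1: 1[back,v=2,z]
e14 deliver 1→0: ·
e15 deliver 0→2: 2[prim,v=2,z]
e16 deliver 2→0: ·

2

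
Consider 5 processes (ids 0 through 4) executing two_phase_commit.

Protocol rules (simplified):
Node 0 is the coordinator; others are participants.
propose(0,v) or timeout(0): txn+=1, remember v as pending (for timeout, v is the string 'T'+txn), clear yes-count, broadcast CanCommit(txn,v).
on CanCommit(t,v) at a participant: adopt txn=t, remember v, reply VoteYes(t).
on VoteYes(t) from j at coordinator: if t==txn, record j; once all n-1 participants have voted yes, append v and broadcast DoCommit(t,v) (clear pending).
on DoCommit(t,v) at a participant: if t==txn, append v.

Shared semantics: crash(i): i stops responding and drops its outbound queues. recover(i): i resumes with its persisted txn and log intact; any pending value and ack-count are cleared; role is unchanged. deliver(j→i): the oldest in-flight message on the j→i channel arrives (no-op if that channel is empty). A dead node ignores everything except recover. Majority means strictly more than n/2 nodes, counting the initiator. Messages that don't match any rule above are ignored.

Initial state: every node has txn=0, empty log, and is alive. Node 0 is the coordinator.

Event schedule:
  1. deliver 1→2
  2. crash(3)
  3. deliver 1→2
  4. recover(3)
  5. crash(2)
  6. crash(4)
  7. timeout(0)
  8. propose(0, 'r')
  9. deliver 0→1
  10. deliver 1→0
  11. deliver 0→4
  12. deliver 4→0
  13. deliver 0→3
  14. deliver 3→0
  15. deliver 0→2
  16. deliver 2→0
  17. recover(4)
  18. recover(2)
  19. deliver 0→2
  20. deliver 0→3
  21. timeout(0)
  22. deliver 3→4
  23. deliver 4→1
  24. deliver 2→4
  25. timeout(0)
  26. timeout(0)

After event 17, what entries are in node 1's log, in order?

empty

after 1 — deliver 1→2: ·
after 2 — crash(3): n3:✗part/t0/[-]
after 3 — deliver 1→2: ·
after 4 — recover(3): n3:part/t0/[-]
after 5 — crash(2): n2:✗part/t0/[-]
after 6 — crash(4): n4:✗part/t0/[-]
after 7 — timeout(0): n0:coor/t1/[-]
after 8 — propose(0,'r'): n0:coor/t2/[-]
after 9 — deliver 0→1: n1:part/t1/[-]
after 10 — deliver 1→0: ·
after 11 — deliver 0→4: ·
after 12 — deliver 4→0: ·
after 13 — deliver 0→3: n3:part/t1/[-]
after 14 — deliver 3→0: ·
after 15 — deliver 0→2: ·
after 16 — deliver 2→0: ·
after 17 — recover(4): n4:part/t0/[-]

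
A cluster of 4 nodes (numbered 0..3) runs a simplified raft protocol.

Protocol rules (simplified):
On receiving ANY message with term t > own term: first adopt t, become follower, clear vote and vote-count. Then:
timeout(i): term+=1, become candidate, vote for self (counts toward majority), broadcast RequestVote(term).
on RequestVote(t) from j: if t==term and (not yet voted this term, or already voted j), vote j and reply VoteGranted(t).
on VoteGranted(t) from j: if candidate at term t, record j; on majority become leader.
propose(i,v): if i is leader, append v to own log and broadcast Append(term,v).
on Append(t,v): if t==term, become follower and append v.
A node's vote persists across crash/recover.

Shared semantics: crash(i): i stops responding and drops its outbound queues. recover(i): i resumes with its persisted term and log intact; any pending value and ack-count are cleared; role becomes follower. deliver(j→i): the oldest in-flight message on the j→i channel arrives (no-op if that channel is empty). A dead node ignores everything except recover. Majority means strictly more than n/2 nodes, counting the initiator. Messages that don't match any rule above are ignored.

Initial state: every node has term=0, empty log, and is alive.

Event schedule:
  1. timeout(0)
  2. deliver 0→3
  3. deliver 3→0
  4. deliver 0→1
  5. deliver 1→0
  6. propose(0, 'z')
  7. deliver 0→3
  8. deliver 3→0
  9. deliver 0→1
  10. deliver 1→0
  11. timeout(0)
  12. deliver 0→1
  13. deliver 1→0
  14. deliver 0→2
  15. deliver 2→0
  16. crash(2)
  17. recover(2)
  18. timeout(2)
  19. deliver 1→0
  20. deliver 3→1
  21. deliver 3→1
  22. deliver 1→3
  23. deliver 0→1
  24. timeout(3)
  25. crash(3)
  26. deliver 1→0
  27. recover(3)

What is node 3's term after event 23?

step 1 timeout(0): 0={cand,t=1,log=-}
step 2 deliver 0→3: 3={foll,t=1,log=-}
step 3 deliver 3→0: —
step 4 deliver 0→1: 1={foll,t=1,log=-}
step 5 deliver 1→0: 0={lead,t=1,log=-}
step 6 propose(0,'z'): 0={lead,t=1,log=z}
step 7 deliver 0→3: 3={foll,t=1,log=z}
step 8 deliver 3→0: —
step 9 deliver 0→1: 1={foll,t=1,log=z}
step 10 deliver 1→0: —
step 11 timeout(0): 0={cand,t=2,log=z}
step 12 deliver 0→1: 1={foll,t=2,log=z}
step 13 deliver 1→0: —
step 14 deliver 0→2: 2={foll,t=1,log=-}
step 15 deliver 2→0: —
step 16 crash(2): 2={✗foll,t=1,log=-}
step 17 recover(2): 2={foll,t=1,log=-}
step 18 timeout(2): 2={cand,t=2,log=-}
step 19 deliver 1→0: —
step 20 deliver 3→1: —
step 21 deliver 3→1: —
step 22 deliver 1→3: —
step 23 deliver 0→1: —

1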